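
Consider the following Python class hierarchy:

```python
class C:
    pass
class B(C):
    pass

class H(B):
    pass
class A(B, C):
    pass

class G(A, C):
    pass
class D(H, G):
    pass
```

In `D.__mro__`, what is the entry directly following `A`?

L[D] = D + merge(L[H], L[G], [H G])
  take H:  [H B C object] + [G A B C object] + [H G]
  take G:  [B C object] + [G A B C object] + [G]
  take A:  [B C object] + [A B C object]
  take B:  [B C object] + [B C object]
  take C:  [C object] + [C object]
  take object:  [object] + [object]
MRO: D H G A B C object
A is at position 3; next is B.

B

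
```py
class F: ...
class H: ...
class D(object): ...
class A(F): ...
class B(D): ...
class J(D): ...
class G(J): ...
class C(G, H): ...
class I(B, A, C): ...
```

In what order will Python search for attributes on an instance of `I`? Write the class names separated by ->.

L[I] = I + merge(L[B], L[A], L[C], [B A C])
  take B:  [B D object] + [A F object] + [C G J D H object] + [B A C]
  take A:  [D object] + [A F object] + [C G J D H object] + [A C]
  take F:  [D object] + [F object] + [C G J D H object] + [C]
  take C:  [D object] + [object] + [C G J D H object] + [C]
  take G:  [D object] + [object] + [G J D H object]
  take J:  [D object] + [object] + [J D H object]
  take D:  [D object] + [object] + [D H object]
  take H:  [object] + [object] + [H object]
  take object:  [object] + [object] + [object]

I -> B -> A -> F -> C -> G -> J -> D -> H -> object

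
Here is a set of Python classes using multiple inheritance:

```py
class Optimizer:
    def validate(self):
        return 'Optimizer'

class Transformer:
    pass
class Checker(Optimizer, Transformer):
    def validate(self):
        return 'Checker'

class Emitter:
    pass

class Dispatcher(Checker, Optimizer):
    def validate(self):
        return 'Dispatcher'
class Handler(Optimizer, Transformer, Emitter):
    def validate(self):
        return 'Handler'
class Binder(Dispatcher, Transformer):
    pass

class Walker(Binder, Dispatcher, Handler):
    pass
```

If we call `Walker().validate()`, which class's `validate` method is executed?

L[Walker] = Walker + merge(L[Binder], L[Dispatcher], L[Handler], [Binder Dispatcher Handler])
  take Binder:  [Binder Dispatcher Checker Optimizer Transformer object] + [Dispatcher Checker Optimizer Transformer object] + [Handler Optimizer Transformer Emitter object] + [Binder Dispatcher Handler]
  take Dispatcher:  [Dispatcher Checker Optimizer Transformer object] + [Dispatcher Checker Optimizer Transformer object] + [Handler Optimizer Transformer Emitter object] + [Dispatcher Handler]
  take Checker:  [Checker Optimizer Transformer object] + [Checker Optimizer Transformer object] + [Handler Optimizer Transformer Emitter object] + [Handler]
  take Handler:  [Optimizer Transformer object] + [Optimizer Transformer object] + [Handler Optimizer Transformer Emitter object] + [Handler]
  take Optimizer:  [Optimizer Transformer object] + [Optimizer Transformer object] + [Optimizer Transformer Emitter object]
  take Transformer:  [Transformer object] + [Transformer object] + [Transformer Emitter object]
  take Emitter:  [object] + [object] + [Emitter object]
  take object:  [object] + [object] + [object]
MRO: Walker Binder Dispatcher Checker Handler Optimizer Transformer Emitter object
validate is defined in: Checker, Dispatcher, Handler, Optimizer. First along the MRO is Dispatcher.

Dispatcher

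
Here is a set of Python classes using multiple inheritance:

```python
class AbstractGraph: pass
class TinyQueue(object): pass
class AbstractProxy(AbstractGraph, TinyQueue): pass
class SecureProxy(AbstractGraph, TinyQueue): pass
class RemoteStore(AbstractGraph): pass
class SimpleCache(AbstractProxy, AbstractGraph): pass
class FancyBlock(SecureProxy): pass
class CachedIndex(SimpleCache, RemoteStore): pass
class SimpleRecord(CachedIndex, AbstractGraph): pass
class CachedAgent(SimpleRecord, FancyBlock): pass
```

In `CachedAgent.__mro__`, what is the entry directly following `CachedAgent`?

L[CachedAgent] = CachedAgent + merge(L[SimpleRecord], L[FancyBlock], [SimpleRecord FancyBlock])
  take SimpleRecord:  [SimpleRecord CachedIndex SimpleCache AbstractProxy RemoteStore AbstractGraph TinyQueue object] + [FancyBlock SecureProxy AbstractGraph TinyQueue object] + [SimpleRecord FancyBlock]
  take CachedIndex:  [CachedIndex SimpleCache AbstractProxy RemoteStore AbstractGraph TinyQueue object] + [FancyBlock SecureProxy AbstractGraph TinyQueue object] + [FancyBlock]
  take SimpleCache:  [SimpleCache AbstractProxy RemoteStore AbstractGraph TinyQueue object] + [FancyBlock SecureProxy AbstractGraph TinyQueue object] + [FancyBlock]
  take AbstractProxy:  [AbstractProxy RemoteStore AbstractGraph TinyQueue object] + [FancyBlock SecureProxy AbstractGraph TinyQueue object] + [FancyBlock]
  take RemoteStore:  [RemoteStore AbstractGraph TinyQueue object] + [FancyBlock SecureProxy AbstractGraph TinyQueue object] + [FancyBlock]
  take FancyBlock:  [AbstractGraph TinyQueue object] + [FancyBlock SecureProxy AbstractGraph TinyQueue object] + [FancyBlock]
  take SecureProxy:  [AbstractGraph TinyQueue object] + [SecureProxy AbstractGraph TinyQueue object]
  take AbstractGraph:  [AbstractGraph TinyQueue object] + [AbstractGraph TinyQueue object]
  take TinyQueue:  [TinyQueue object] + [TinyQueue object]
  take object:  [object] + [object]
MRO: CachedAgent SimpleRecord CachedIndex SimpleCache AbstractProxy RemoteStore FancyBlock SecureProxy AbstractGraph TinyQueue object
CachedAgent is at position 0; next is SimpleRecord.

SimpleRecord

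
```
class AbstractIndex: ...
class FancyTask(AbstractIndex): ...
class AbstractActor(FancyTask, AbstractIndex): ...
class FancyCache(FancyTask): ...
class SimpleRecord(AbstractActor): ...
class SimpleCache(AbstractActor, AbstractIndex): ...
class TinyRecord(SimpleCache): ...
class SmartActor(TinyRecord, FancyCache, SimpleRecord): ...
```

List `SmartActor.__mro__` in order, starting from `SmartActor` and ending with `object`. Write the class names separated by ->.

L[SmartActor] = SmartActor + merge(L[TinyRecord], L[FancyCache], L[SimpleRecord], [TinyRecord FancyCache SimpleRecord])
  take TinyRecord:  [TinyRecord SimpleCache AbstractActor FancyTask AbstractIndex object] + [FancyCache FancyTask AbstractIndex object] + [SimpleRecord AbstractActor FancyTask AbstractIndex object] + [TinyRecord FancyCache SimpleRecord]
  take SimpleCache:  [SimpleCache AbstractActor FancyTask AbstractIndex object] + [FancyCache FancyTask AbstractIndex object] + [SimpleRecord AbstractActor FancyTask AbstractIndex object] + [FancyCache SimpleRecord]
  take FancyCache:  [AbstractActor FancyTask AbstractIndex object] + [FancyCache FancyTask AbstractIndex object] + [SimpleRecord AbstractActor FancyTask AbstractIndex object] + [FancyCache SimpleRecord]
  take SimpleRecord:  [AbstractActor FancyTask AbstractIndex object] + [FancyTask AbstractIndex object] + [SimpleRecord AbstractActor FancyTask AbstractIndex object] + [SimpleRecord]
  take AbstractActor:  [AbstractActor FancyTask AbstractIndex object] + [FancyTask AbstractIndex object] + [AbstractActor FancyTask AbstractIndex object]
  take FancyTask:  [FancyTask AbstractIndex object] + [FancyTask AbstractIndex object] + [FancyTask AbstractIndex object]
  take AbstractIndex:  [AbstractIndex object] + [AbstractIndex object] + [AbstractIndex object]
  take object:  [object] + [object] + [object]

SmartActor -> TinyRecord -> SimpleCache -> FancyCache -> SimpleRecord -> AbstractActor -> FancyTask -> AbstractIndex -> object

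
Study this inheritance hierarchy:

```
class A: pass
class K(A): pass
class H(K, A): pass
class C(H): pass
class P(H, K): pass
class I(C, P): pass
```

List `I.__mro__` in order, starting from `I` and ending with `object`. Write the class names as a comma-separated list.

L[I] = I + merge(L[C], L[P], [C P])
  take C:  [C H K A object] + [P H K A object] + [C P]
  take P:  [H K A object] + [P H K A object] + [P]
  take H:  [H K A object] + [H K A object]
  take K:  [K A object] + [K A object]
  take A:  [A object] + [A object]
  take object:  [object] + [object]

I, C, P, H, K, A, object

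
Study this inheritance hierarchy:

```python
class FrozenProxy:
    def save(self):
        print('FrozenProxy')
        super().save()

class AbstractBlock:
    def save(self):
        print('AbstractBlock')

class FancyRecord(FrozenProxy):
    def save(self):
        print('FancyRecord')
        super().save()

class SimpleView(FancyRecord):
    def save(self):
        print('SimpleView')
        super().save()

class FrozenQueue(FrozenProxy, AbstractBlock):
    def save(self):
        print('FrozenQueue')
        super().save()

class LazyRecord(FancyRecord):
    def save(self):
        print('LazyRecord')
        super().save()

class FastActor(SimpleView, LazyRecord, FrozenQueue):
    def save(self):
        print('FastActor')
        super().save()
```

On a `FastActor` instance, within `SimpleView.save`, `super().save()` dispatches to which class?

LazyRecord

L[FastActor] = FastActor + merge(L[SimpleView], L[LazyRecord], L[FrozenQueue], [SimpleView LazyRecord FrozenQueue])
  take SimpleView:  [SimpleView FancyRecord FrozenProxy object] + [LazyRecord FancyRecord FrozenProxy object] + [FrozenQueue FrozenProxy AbstractBlock object] + [SimpleView LazyRecord FrozenQueue]
  take LazyRecord:  [FancyRecord FrozenProxy object] + [LazyRecord FancyRecord FrozenProxy object] + [FrozenQueue FrozenProxy AbstractBlock object] + [LazyRecord FrozenQueue]
  take FancyRecord:  [FancyRecord FrozenProxy object] + [FancyRecord FrozenProxy object] + [FrozenQueue FrozenProxy AbstractBlock object] + [FrozenQueue]
  take FrozenQueue:  [FrozenProxy object] + [FrozenProxy object] + [FrozenQueue FrozenProxy AbstractBlock object] + [FrozenQueue]
  take FrozenProxy:  [FrozenProxy object] + [FrozenProxy object] + [FrozenProxy AbstractBlock object]
  take AbstractBlock:  [object] + [object] + [AbstractBlock object]
  take object:  [object] + [object] + [object]
MRO: FastActor SimpleView LazyRecord FancyRecord FrozenQueue FrozenProxy AbstractBlock object
super() in SimpleView.save on a FastActor instance goes to the class after SimpleView in FastActor's MRO: LazyRecord.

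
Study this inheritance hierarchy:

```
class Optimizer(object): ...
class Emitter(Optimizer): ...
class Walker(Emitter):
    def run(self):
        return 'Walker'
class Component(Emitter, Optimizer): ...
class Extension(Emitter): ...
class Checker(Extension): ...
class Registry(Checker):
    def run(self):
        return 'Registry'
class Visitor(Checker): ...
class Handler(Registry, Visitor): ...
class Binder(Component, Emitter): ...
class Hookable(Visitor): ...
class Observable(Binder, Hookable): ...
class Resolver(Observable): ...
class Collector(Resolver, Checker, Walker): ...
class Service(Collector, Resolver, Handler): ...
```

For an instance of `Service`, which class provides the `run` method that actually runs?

L[Service] = Service + merge(L[Collector], L[Resolver], L[Handler], [Collector Resolver Handler])
  take Collector:  [Collector Resolver Observable Binder Component Hookable Visitor Checker Extension Walker Emitter Optimizer object] + [Resolver Observable Binder Component Hookable Visitor Checker Extension Emitter Optimizer object] + [Handler Registry Visitor Checker Extension Emitter Optimizer object] + [Collector Resolver Handler]
  take Resolver:  [Resolver Observable Binder Component Hookable Visitor Checker Extension Walker Emitter Optimizer object] + [Resolver Observable Binder Component Hookable Visitor Checker Extension Emitter Optimizer object] + [Handler Registry Visitor Checker Extension Emitter Optimizer object] + [Resolver Handler]
  take Observable:  [Observable Binder Component Hookable Visitor Checker Extension Walker Emitter Optimizer object] + [Observable Binder Component Hookable Visitor Checker Extension Emitter Optimizer object] + [Handler Registry Visitor Checker Extension Emitter Optimizer object] + [Handler]
  take Binder:  [Binder Component Hookable Visitor Checker Extension Walker Emitter Optimizer object] + [Binder Component Hookable Visitor Checker Extension Emitter Optimizer object] + [Handler Registry Visitor Checker Extension Emitter Optimizer object] + [Handler]
  take Component:  [Component Hookable Visitor Checker Extension Walker Emitter Optimizer object] + [Component Hookable Visitor Checker Extension Emitter Optimizer object] + [Handler Registry Visitor Checker Extension Emitter Optimizer object] + [Handler]
  take Hookable:  [Hookable Visitor Checker Extension Walker Emitter Optimizer object] + [Hookable Visitor Checker Extension Emitter Optimizer object] + [Handler Registry Visitor Checker Extension Emitter Optimizer object] + [Handler]
  take Handler:  [Visitor Checker Extension Walker Emitter Optimizer object] + [Visitor Checker Extension Emitter Optimizer object] + [Handler Registry Visitor Checker Extension Emitter Optimizer object] + [Handler]
  take Registry:  [Visitor Checker Extension Walker Emitter Optimizer object] + [Visitor Checker Extension Emitter Optimizer object] + [Registry Visitor Checker Extension Emitter Optimizer object]
  take Visitor:  [Visitor Checker Extension Walker Emitter Optimizer object] + [Visitor Checker Extension Emitter Optimizer object] + [Visitor Checker Extension Emitter Optimizer object]
  take Checker:  [Checker Extension Walker Emitter Optimizer object] + [Checker Extension Emitter Optimizer object] + [Checker Extension Emitter Optimizer object]
  take Extension:  [Extension Walker Emitter Optimizer object] + [Extension Emitter Optimizer object] + [Extension Emitter Optimizer object]
  take Walker:  [Walker Emitter Optimizer object] + [Emitter Optimizer object] + [Emitter Optimizer object]
  take Emitter:  [Emitter Optimizer object] + [Emitter Optimizer object] + [Emitter Optimizer object]
  take Optimizer:  [Optimizer object] + [Optimizer object] + [Optimizer object]
  take object:  [object] + [object] + [object]
MRO: Service Collector Resolver Observable Binder Component Hookable Handler Registry Visitor Checker Extension Walker Emitter Optimizer object
run is defined in: Registry, Walker. First along the MRO is Registry.

Registry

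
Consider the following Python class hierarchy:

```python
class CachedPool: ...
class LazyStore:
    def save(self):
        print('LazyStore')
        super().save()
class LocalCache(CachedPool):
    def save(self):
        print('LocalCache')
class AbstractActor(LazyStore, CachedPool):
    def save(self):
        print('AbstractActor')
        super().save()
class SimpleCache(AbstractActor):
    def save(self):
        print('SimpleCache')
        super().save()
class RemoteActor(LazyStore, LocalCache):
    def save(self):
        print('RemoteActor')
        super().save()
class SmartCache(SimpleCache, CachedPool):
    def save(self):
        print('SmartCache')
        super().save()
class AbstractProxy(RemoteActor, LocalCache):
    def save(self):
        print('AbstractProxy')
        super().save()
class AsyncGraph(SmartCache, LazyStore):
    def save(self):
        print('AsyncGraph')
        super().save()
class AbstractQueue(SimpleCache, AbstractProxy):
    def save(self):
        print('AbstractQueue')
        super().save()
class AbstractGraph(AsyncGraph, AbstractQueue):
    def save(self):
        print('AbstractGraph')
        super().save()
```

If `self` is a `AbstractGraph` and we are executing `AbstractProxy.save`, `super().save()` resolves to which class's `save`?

RemoteActor

L[AbstractGraph] = AbstractGraph + merge(L[AsyncGraph], L[AbstractQueue], [AsyncGraph AbstractQueue])
  take AsyncGraph:  [AsyncGraph SmartCache SimpleCache AbstractActor LazyStore CachedPool object] + [AbstractQueue SimpleCache AbstractActor AbstractProxy RemoteActor LazyStore LocalCache CachedPool object] + [AsyncGraph AbstractQueue]
  take SmartCache:  [SmartCache SimpleCache AbstractActor LazyStore CachedPool object] + [AbstractQueue SimpleCache AbstractActor AbstractProxy RemoteActor LazyStore LocalCache CachedPool object] + [AbstractQueue]
  take AbstractQueue:  [SimpleCache AbstractActor LazyStore CachedPool object] + [AbstractQueue SimpleCache AbstractActor AbstractProxy RemoteActor LazyStore LocalCache CachedPool object] + [AbstractQueue]
  take SimpleCache:  [SimpleCache AbstractActor LazyStore CachedPool object] + [SimpleCache AbstractActor AbstractProxy RemoteActor LazyStore LocalCache CachedPool object]
  take AbstractActor:  [AbstractActor LazyStore CachedPool object] + [AbstractActor AbstractProxy RemoteActor LazyStore LocalCache CachedPool object]
  take AbstractProxy:  [LazyStore CachedPool object] + [AbstractProxy RemoteActor LazyStore LocalCache CachedPool object]
  take RemoteActor:  [LazyStore CachedPool object] + [RemoteActor LazyStore LocalCache CachedPool object]
  take LazyStore:  [LazyStore CachedPool object] + [LazyStore LocalCache CachedPool object]
  take LocalCache:  [CachedPool object] + [LocalCache CachedPool object]
  take CachedPool:  [CachedPool object] + [CachedPool object]
  take object:  [object] + [object]
MRO: AbstractGraph AsyncGraph SmartCache AbstractQueue SimpleCache AbstractActor AbstractProxy RemoteActor LazyStore LocalCache CachedPool object
super() in AbstractProxy.save on a AbstractGraph instance goes to the class after AbstractProxy in AbstractGraph's MRO: RemoteActor.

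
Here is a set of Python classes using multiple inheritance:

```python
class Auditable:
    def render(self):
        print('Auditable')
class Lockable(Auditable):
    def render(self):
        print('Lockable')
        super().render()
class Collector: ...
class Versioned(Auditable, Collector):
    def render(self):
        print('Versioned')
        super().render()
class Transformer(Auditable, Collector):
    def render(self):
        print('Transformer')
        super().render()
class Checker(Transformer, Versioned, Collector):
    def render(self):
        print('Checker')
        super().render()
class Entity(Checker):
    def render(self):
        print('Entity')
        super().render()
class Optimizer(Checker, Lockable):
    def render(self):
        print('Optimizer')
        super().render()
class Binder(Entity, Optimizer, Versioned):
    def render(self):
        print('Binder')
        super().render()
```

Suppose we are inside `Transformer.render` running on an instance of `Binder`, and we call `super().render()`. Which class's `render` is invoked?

L[Binder] = Binder + merge(L[Entity], L[Optimizer], L[Versioned], [Entity Optimizer Versioned])
  take Entity:  [Entity Checker Transformer Versioned Auditable Collector object] + [Optimizer Checker Transformer Versioned Lockable Auditable Collector object] + [Versioned Auditable Collector object] + [Entity Optimizer Versioned]
  take Optimizer:  [Checker Transformer Versioned Auditable Collector object] + [Optimizer Checker Transformer Versioned Lockable Auditable Collector object] + [Versioned Auditable Collector object] + [Optimizer Versioned]
  take Checker:  [Checker Transformer Versioned Auditable Collector object] + [Checker Transformer Versioned Lockable Auditable Collector object] + [Versioned Auditable Collector object] + [Versioned]
  take Transformer:  [Transformer Versioned Auditable Collector object] + [Transformer Versioned Lockable Auditable Collector object] + [Versioned Auditable Collector object] + [Versioned]
  take Versioned:  [Versioned Auditable Collector object] + [Versioned Lockable Auditable Collector object] + [Versioned Auditable Collector object] + [Versioned]
  take Lockable:  [Auditable Collector object] + [Lockable Auditable Collector object] + [Auditable Collector object]
  take Auditable:  [Auditable Collector object] + [Auditable Collector object] + [Auditable Collector object]
  take Collector:  [Collector object] + [Collector object] + [Collector object]
  take object:  [object] + [object] + [object]
MRO: Binder Entity Optimizer Checker Transformer Versioned Lockable Auditable Collector object
super() in Transformer.render on a Binder instance goes to the class after Transformer in Binder's MRO: Versioned.

Versioned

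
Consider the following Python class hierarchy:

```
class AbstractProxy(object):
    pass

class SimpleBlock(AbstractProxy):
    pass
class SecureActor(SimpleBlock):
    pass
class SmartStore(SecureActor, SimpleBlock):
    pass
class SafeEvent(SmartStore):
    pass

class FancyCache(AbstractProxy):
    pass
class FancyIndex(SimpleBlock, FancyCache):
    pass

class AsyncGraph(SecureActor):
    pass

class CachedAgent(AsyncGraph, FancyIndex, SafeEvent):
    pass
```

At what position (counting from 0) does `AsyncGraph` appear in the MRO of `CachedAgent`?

1

L[CachedAgent] = CachedAgent + merge(L[AsyncGraph], L[FancyIndex], L[SafeEvent], [AsyncGraph FancyIndex SafeEvent])
  take AsyncGraph:  [AsyncGraph SecureActor SimpleBlock AbstractProxy object] + [FancyIndex SimpleBlock FancyCache AbstractProxy object] + [SafeEvent SmartStore SecureActor SimpleBlock AbstractProxy object] + [AsyncGraph FancyIndex SafeEvent]
  take FancyIndex:  [SecureActor SimpleBlock AbstractProxy object] + [FancyIndex SimpleBlock FancyCache AbstractProxy object] + [SafeEvent SmartStore SecureActor SimpleBlock AbstractProxy object] + [FancyIndex SafeEvent]
  take SafeEvent:  [SecureActor SimpleBlock AbstractProxy object] + [SimpleBlock FancyCache AbstractProxy object] + [SafeEvent SmartStore SecureActor SimpleBlock AbstractProxy object] + [SafeEvent]
  take SmartStore:  [SecureActor SimpleBlock AbstractProxy object] + [SimpleBlock FancyCache AbstractProxy object] + [SmartStore SecureActor SimpleBlock AbstractProxy object]
  take SecureActor:  [SecureActor SimpleBlock AbstractProxy object] + [SimpleBlock FancyCache AbstractProxy object] + [SecureActor SimpleBlock AbstractProxy object]
  take SimpleBlock:  [SimpleBlock AbstractProxy object] + [SimpleBlock FancyCache AbstractProxy object] + [SimpleBlock AbstractProxy object]
  take FancyCache:  [AbstractProxy object] + [FancyCache AbstractProxy object] + [AbstractProxy object]
  take AbstractProxy:  [AbstractProxy object] + [AbstractProxy object] + [AbstractProxy object]
  take object:  [object] + [object] + [object]
MRO: CachedAgent AsyncGraph FancyIndex SafeEvent SmartStore SecureActor SimpleBlock FancyCache AbstractProxy object
AsyncGraph sits at index 1.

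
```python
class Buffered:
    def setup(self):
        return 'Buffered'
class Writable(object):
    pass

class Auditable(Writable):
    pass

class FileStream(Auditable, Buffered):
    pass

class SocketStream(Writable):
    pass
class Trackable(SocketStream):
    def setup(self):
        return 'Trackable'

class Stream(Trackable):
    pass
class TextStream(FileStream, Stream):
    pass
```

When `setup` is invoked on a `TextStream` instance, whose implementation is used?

Trackable

L[TextStream] = TextStream + merge(L[FileStream], L[Stream], [FileStream Stream])
  take FileStream:  [FileStream Auditable Writable Buffered object] + [Stream Trackable SocketStream Writable object] + [FileStream Stream]
  take Auditable:  [Auditable Writable Buffered object] + [Stream Trackable SocketStream Writable object] + [Stream]
  take Stream:  [Writable Buffered object] + [Stream Trackable SocketStream Writable object] + [Stream]
  take Trackable:  [Writable Buffered object] + [Trackable SocketStream Writable object]
  take SocketStream:  [Writable Buffered object] + [SocketStream Writable object]
  take Writable:  [Writable Buffered object] + [Writable object]
  take Buffered:  [Buffered object] + [object]
  take object:  [object] + [object]
MRO: TextStream FileStream Auditable Stream Trackable SocketStream Writable Buffered object
setup is defined in: Buffered, Trackable. First along the MRO is Trackable.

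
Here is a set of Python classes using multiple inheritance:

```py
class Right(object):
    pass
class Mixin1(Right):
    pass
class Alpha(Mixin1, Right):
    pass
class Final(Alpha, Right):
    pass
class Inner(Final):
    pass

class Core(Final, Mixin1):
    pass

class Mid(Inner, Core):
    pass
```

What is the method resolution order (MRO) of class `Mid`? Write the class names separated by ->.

Mid -> Inner -> Core -> Final -> Alpha -> Mixin1 -> Right -> object

L[Mid] = Mid + merge(L[Inner], L[Core], [Inner Core])
  take Inner:  [Inner Final Alpha Mixin1 Right object] + [Core Final Alpha Mixin1 Right object] + [Inner Core]
  take Core:  [Final Alpha Mixin1 Right object] + [Core Final Alpha Mixin1 Right object] + [Core]
  take Final:  [Final Alpha Mixin1 Right object] + [Final Alpha Mixin1 Right object]
  take Alpha:  [Alpha Mixin1 Right object] + [Alpha Mixin1 Right object]
  take Mixin1:  [Mixin1 Right object] + [Mixin1 Right object]
  take Right:  [Right object] + [Right object]
  take object:  [object] + [object]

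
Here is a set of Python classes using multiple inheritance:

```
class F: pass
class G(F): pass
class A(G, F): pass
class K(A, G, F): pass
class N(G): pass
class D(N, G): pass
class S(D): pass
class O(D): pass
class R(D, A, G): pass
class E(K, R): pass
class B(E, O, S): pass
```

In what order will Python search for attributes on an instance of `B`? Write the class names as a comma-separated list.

L[B] = B + merge(L[E], L[O], L[S], [E O S])
  take E:  [E K R D N A G F object] + [O D N G F object] + [S D N G F object] + [E O S]
  take K:  [K R D N A G F object] + [O D N G F object] + [S D N G F object] + [O S]
  take R:  [R D N A G F object] + [O D N G F object] + [S D N G F object] + [O S]
  take O:  [D N A G F object] + [O D N G F object] + [S D N G F object] + [O S]
  take S:  [D N A G F object] + [D N G F object] + [S D N G F object] + [S]
  take D:  [D N A G F object] + [D N G F object] + [D N G F object]
  take N:  [N A G F object] + [N G F object] + [N G F object]
  take A:  [A G F object] + [G F object] + [G F object]
  take G:  [G F object] + [G F object] + [G F object]
  take F:  [F object] + [F object] + [F object]
  take object:  [object] + [object] + [object]

B, E, K, R, O, S, D, N, A, G, F, object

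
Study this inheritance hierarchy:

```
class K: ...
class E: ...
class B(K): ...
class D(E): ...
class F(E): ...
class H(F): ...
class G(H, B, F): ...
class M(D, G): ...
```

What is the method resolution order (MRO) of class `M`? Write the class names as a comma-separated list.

L[M] = M + merge(L[D], L[G], [D G])
  take D:  [D E object] + [G H B F E K object] + [D G]
  take G:  [E object] + [G H B F E K object] + [G]
  take H:  [E object] + [H B F E K object]
  take B:  [E object] + [B F E K object]
  take F:  [E object] + [F E K object]
  take E:  [E object] + [E K object]
  take K:  [object] + [K object]
  take object:  [object] + [object]

M, D, G, H, B, F, E, K, object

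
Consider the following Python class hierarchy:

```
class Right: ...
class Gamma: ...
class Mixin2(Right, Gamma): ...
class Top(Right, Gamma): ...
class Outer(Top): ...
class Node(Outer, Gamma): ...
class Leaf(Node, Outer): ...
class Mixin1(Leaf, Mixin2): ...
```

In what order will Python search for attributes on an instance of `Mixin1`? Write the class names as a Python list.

L[Mixin1] = Mixin1 + merge(L[Leaf], L[Mixin2], [Leaf Mixin2])
  take Leaf:  [Leaf Node Outer Top Right Gamma object] + [Mixin2 Right Gamma object] + [Leaf Mixin2]
  take Node:  [Node Outer Top Right Gamma object] + [Mixin2 Right Gamma object] + [Mixin2]
  take Outer:  [Outer Top Right Gamma object] + [Mixin2 Right Gamma object] + [Mixin2]
  take Top:  [Top Right Gamma object] + [Mixin2 Right Gamma object] + [Mixin2]
  take Mixin2:  [Right Gamma object] + [Mixin2 Right Gamma object] + [Mixin2]
  take Right:  [Right Gamma object] + [Right Gamma object]
  take Gamma:  [Gamma object] + [Gamma object]
  take object:  [object] + [object]

[Mixin1, Leaf, Node, Outer, Top, Mixin2, Right, Gamma, object]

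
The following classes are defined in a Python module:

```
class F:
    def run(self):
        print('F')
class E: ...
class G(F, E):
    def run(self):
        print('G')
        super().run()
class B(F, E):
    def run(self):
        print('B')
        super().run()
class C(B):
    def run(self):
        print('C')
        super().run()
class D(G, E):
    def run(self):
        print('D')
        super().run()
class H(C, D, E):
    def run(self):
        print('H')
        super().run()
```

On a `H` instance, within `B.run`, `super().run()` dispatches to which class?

D

L[H] = H + merge(L[C], L[D], L[E], [C D E])
  take C:  [C B F E object] + [D G F E object] + [E object] + [C D E]
  take B:  [B F E object] + [D G F E object] + [E object] + [D E]
  take D:  [F E object] + [D G F E object] + [E object] + [D E]
  take G:  [F E object] + [G F E object] + [E object] + [E]
  take F:  [F E object] + [F E object] + [E object] + [E]
  take E:  [E object] + [E object] + [E object] + [E]
  take object:  [object] + [object] + [object]
MRO: H C B D G F E object
super() in B.run on a H instance goes to the class after B in H's MRO: D.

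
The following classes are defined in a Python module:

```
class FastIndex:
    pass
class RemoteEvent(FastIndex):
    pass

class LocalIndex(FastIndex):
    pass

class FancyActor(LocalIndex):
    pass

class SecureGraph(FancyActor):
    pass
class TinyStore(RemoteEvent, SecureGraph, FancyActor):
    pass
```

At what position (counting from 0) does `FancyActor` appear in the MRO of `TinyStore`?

L[TinyStore] = TinyStore + merge(L[RemoteEvent], L[SecureGraph], L[FancyActor], [RemoteEvent SecureGraph FancyActor])
  take RemoteEvent:  [RemoteEvent FastIndex object] + [SecureGraph FancyActor LocalIndex FastIndex object] + [FancyActor LocalIndex FastIndex object] + [RemoteEvent SecureGraph FancyActor]
  take SecureGraph:  [FastIndex object] + [SecureGraph FancyActor LocalIndex FastIndex object] + [FancyActor LocalIndex FastIndex object] + [SecureGraph FancyActor]
  take FancyActor:  [FastIndex object] + [FancyActor LocalIndex FastIndex object] + [FancyActor LocalIndex FastIndex object] + [FancyActor]
  take LocalIndex:  [FastIndex object] + [LocalIndex FastIndex object] + [LocalIndex FastIndex object]
  take FastIndex:  [FastIndex object] + [FastIndex object] + [FastIndex object]
  take object:  [object] + [object] + [object]
MRO: TinyStore RemoteEvent SecureGraph FancyActor LocalIndex FastIndex object
FancyActor sits at index 3.

3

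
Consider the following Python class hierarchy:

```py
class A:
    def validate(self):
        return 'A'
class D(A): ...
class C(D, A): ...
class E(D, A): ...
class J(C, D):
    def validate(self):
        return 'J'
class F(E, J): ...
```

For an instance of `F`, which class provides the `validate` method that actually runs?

J

L[F] = F + merge(L[E], L[J], [E J])
  take E:  [E D A object] + [J C D A object] + [E J]
  take J:  [D A object] + [J C D A object] + [J]
  take C:  [D A object] + [C D A object]
  take D:  [D A object] + [D A object]
  take A:  [A object] + [A object]
  take object:  [object] + [object]
MRO: F E J C D A object
validate is defined in: A, J. First along the MRO is J.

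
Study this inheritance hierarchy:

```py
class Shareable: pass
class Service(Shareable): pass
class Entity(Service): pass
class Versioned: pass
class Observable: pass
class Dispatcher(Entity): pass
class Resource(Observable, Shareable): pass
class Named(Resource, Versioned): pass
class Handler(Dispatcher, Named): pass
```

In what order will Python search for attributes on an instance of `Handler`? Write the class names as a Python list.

L[Handler] = Handler + merge(L[Dispatcher], L[Named], [Dispatcher Named])
  take Dispatcher:  [Dispatcher Entity Service Shareable object] + [Named Resource Observable Shareable Versioned object] + [Dispatcher Named]
  take Entity:  [Entity Service Shareable object] + [Named Resource Observable Shareable Versioned object] + [Named]
  take Service:  [Service Shareable object] + [Named Resource Observable Shareable Versioned object] + [Named]
  take Named:  [Shareable object] + [Named Resource Observable Shareable Versioned object] + [Named]
  take Resource:  [Shareable object] + [Resource Observable Shareable Versioned object]
  take Observable:  [Shareable object] + [Observable Shareable Versioned object]
  take Shareable:  [Shareable object] + [Shareable Versioned object]
  take Versioned:  [object] + [Versioned object]
  take object:  [object] + [object]

[Handler, Dispatcher, Entity, Service, Named, Resource, Observable, Shareable, Versioned, object]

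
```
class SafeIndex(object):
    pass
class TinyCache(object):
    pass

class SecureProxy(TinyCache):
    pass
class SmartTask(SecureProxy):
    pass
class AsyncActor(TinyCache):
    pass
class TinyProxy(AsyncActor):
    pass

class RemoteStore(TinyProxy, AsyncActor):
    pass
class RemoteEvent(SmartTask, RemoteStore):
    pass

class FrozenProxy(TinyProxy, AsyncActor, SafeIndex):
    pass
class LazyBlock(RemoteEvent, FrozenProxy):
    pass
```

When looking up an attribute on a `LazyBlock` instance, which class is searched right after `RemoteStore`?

L[LazyBlock] = LazyBlock + merge(L[RemoteEvent], L[FrozenProxy], [RemoteEvent FrozenProxy])
  take RemoteEvent:  [RemoteEvent SmartTask SecureProxy RemoteStore TinyProxy AsyncActor TinyCache object] + [FrozenProxy TinyProxy AsyncActor TinyCache SafeIndex object] + [RemoteEvent FrozenProxy]
  take SmartTask:  [SmartTask SecureProxy RemoteStore TinyProxy AsyncActor TinyCache object] + [FrozenProxy TinyProxy AsyncActor TinyCache SafeIndex object] + [FrozenProxy]
  take SecureProxy:  [SecureProxy RemoteStore TinyProxy AsyncActor TinyCache object] + [FrozenProxy TinyProxy AsyncActor TinyCache SafeIndex object] + [FrozenProxy]
  take RemoteStore:  [RemoteStore TinyProxy AsyncActor TinyCache object] + [FrozenProxy TinyProxy AsyncActor TinyCache SafeIndex object] + [FrozenProxy]
  take FrozenProxy:  [TinyProxy AsyncActor TinyCache object] + [FrozenProxy TinyProxy AsyncActor TinyCache SafeIndex object] + [FrozenProxy]
  take TinyProxy:  [TinyProxy AsyncActor TinyCache object] + [TinyProxy AsyncActor TinyCache SafeIndex object]
  take AsyncActor:  [AsyncActor TinyCache object] + [AsyncActor TinyCache SafeIndex object]
  take TinyCache:  [TinyCache object] + [TinyCache SafeIndex object]
  take SafeIndex:  [object] + [SafeIndex object]
  take object:  [object] + [object]
MRO: LazyBlock RemoteEvent SmartTask SecureProxy RemoteStore FrozenProxy TinyProxy AsyncActor TinyCache SafeIndex object
RemoteStore is at position 4; next is FrozenProxy.

FrozenProxy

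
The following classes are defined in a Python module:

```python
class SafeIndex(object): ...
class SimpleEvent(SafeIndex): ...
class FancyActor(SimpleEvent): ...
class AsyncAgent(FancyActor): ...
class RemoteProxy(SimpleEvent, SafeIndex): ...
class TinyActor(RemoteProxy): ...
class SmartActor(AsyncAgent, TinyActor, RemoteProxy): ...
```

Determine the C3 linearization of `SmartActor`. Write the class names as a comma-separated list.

SmartActor, AsyncAgent, FancyActor, TinyActor, RemoteProxy, SimpleEvent, SafeIndex, object

L[SmartActor] = SmartActor + merge(L[AsyncAgent], L[TinyActor], L[RemoteProxy], [AsyncAgent TinyActor RemoteProxy])
  take AsyncAgent:  [AsyncAgent FancyActor SimpleEvent SafeIndex object] + [TinyActor RemoteProxy SimpleEvent SafeIndex object] + [RemoteProxy SimpleEvent SafeIndex object] + [AsyncAgent TinyActor RemoteProxy]
  take FancyActor:  [FancyActor SimpleEvent SafeIndex object] + [TinyActor RemoteProxy SimpleEvent SafeIndex object] + [RemoteProxy SimpleEvent SafeIndex object] + [TinyActor RemoteProxy]
  take TinyActor:  [SimpleEvent SafeIndex object] + [TinyActor RemoteProxy SimpleEvent SafeIndex object] + [RemoteProxy SimpleEvent SafeIndex object] + [TinyActor RemoteProxy]
  take RemoteProxy:  [SimpleEvent SafeIndex object] + [RemoteProxy SimpleEvent SafeIndex object] + [RemoteProxy SimpleEvent SafeIndex object] + [RemoteProxy]
  take SimpleEvent:  [SimpleEvent SafeIndex object] + [SimpleEvent SafeIndex object] + [SimpleEvent SafeIndex object]
  take SafeIndex:  [SafeIndex object] + [SafeIndex object] + [SafeIndex object]
  take object:  [object] + [object] + [object]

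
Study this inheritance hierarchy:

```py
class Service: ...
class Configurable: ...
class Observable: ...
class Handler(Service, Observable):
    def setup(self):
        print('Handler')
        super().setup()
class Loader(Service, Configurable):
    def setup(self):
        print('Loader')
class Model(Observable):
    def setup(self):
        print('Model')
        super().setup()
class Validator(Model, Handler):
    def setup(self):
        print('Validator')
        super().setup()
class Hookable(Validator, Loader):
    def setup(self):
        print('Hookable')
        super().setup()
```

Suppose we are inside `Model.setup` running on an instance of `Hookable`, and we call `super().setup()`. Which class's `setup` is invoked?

L[Hookable] = Hookable + merge(L[Validator], L[Loader], [Validator Loader])
  take Validator:  [Validator Model Handler Service Observable object] + [Loader Service Configurable object] + [Validator Loader]
  take Model:  [Model Handler Service Observable object] + [Loader Service Configurable object] + [Loader]
  take Handler:  [Handler Service Observable object] + [Loader Service Configurable object] + [Loader]
  take Loader:  [Service Observable object] + [Loader Service Configurable object] + [Loader]
  take Service:  [Service Observable object] + [Service Configurable object]
  take Observable:  [Observable object] + [Configurable object]
  take Configurable:  [object] + [Configurable object]
  take object:  [object] + [object]
MRO: Hookable Validator Model Handler Loader Service Observable Configurable object
super() in Model.setup on a Hookable instance goes to the class after Model in Hookable's MRO: Handler.

Handler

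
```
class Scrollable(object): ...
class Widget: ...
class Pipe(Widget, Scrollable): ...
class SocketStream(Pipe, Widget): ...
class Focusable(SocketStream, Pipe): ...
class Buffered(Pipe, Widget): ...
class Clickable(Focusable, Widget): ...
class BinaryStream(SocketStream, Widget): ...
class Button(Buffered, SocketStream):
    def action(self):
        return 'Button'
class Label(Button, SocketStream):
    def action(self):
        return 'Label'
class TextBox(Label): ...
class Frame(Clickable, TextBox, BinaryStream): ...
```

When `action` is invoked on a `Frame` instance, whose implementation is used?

Label

L[Frame] = Frame + merge(L[Clickable], L[TextBox], L[BinaryStream], [Clickable TextBox BinaryStream])
  take Clickable:  [Clickable Focusable SocketStream Pipe Widget Scrollable object] + [TextBox Label Button Buffered SocketStream Pipe Widget Scrollable object] + [BinaryStream SocketStream Pipe Widget Scrollable object] + [Clickable TextBox BinaryStream]
  take Focusable:  [Focusable SocketStream Pipe Widget Scrollable object] + [TextBox Label Button Buffered SocketStream Pipe Widget Scrollable object] + [BinaryStream SocketStream Pipe Widget Scrollable object] + [TextBox BinaryStream]
  take TextBox:  [SocketStream Pipe Widget Scrollable object] + [TextBox Label Button Buffered SocketStream Pipe Widget Scrollable object] + [BinaryStream SocketStream Pipe Widget Scrollable object] + [TextBox BinaryStream]
  take Label:  [SocketStream Pipe Widget Scrollable object] + [Label Button Buffered SocketStream Pipe Widget Scrollable object] + [BinaryStream SocketStream Pipe Widget Scrollable object] + [BinaryStream]
  take Button:  [SocketStream Pipe Widget Scrollable object] + [Button Buffered SocketStream Pipe Widget Scrollable object] + [BinaryStream SocketStream Pipe Widget Scrollable object] + [BinaryStream]
  take Buffered:  [SocketStream Pipe Widget Scrollable object] + [Buffered SocketStream Pipe Widget Scrollable object] + [BinaryStream SocketStream Pipe Widget Scrollable object] + [BinaryStream]
  take BinaryStream:  [SocketStream Pipe Widget Scrollable object] + [SocketStream Pipe Widget Scrollable object] + [BinaryStream SocketStream Pipe Widget Scrollable object] + [BinaryStream]
  take SocketStream:  [SocketStream Pipe Widget Scrollable object] + [SocketStream Pipe Widget Scrollable object] + [SocketStream Pipe Widget Scrollable object]
  take Pipe:  [Pipe Widget Scrollable object] + [Pipe Widget Scrollable object] + [Pipe Widget Scrollable object]
  take Widget:  [Widget Scrollable object] + [Widget Scrollable object] + [Widget Scrollable object]
  take Scrollable:  [Scrollable object] + [Scrollable object] + [Scrollable object]
  take object:  [object] + [object] + [object]
MRO: Frame Clickable Focusable TextBox Label Button Buffered BinaryStream SocketStream Pipe Widget Scrollable object
action is defined in: Button, Label. First along the MRO is Label.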